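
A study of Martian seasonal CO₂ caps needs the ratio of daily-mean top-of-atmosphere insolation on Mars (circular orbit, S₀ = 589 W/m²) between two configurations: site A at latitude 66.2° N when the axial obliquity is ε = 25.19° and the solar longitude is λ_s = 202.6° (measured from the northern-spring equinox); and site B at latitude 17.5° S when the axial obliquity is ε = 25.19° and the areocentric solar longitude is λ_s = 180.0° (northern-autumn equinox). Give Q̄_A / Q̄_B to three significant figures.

— Configuration A (φ=+66.2°):
Solar declination: sin δ = sin ε · sin λ_s = sin 25.19° × sin 202.6° = -0.16356, so δ = -9.414°.
cos H₀ = −tan(+66.2°) tan(-9.414°) = 0.3759, H₀ = 1.1854 rad.
Bracket: H₀ sin φ sin δ + cos φ cos δ sin H₀ = 1.1854×0.91496×-0.16356 + 0.40355×0.98653×0.92666 = -0.177396 + 0.368916 = 0.191520.
Q̄ = (S₀/π) × [bracket] = (589/π) × 0.191520 = 35.907 W/m².
— Configuration B (φ=-17.5°):
sin δ = sin 25.19° × sin 180.0° = 0.00000, so δ = +0.000°.
cos H₀ = −tan(-17.5°) tan(+0.000°) = 0.0000, H₀ = 1.5708 rad.
Bracket: H₀ sin φ sin δ + cos φ cos δ sin H₀ = 1.5708×-0.30071×0.00000 + 0.95372×1.00000×1.00000 = -0.000000 + 0.953720 = 0.953720.
Q̄ = (S₀/π) × [bracket] = (589/π) × 0.953720 = 178.81 W/m².
Ratio Q̄_A / Q̄_B = 35.907 / 178.81 = 0.2008.

Q̄_A / Q̄_B ≈ 0.201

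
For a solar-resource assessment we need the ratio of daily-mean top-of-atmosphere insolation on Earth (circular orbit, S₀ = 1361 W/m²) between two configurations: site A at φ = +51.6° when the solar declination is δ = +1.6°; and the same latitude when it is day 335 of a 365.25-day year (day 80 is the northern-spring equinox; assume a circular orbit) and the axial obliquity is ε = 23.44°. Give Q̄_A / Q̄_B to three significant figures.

— Configuration A (φ=+51.6°):
cos H₀ = −tan(+51.6°) tan(+1.600°) = -0.0352, H₀ = 1.6060 rad.
Bracket: H₀ sin φ sin δ + cos φ cos δ sin H₀ = 1.6060×0.78369×0.02792 + 0.62115×0.99961×0.99938 = 0.035140 + 0.620523 = 0.655663.
Q̄ = (S₀/π) × [bracket] = (1361/π) × 0.655663 = 284.05 W/m².
— Configuration B (φ=+51.6°):
Solar longitude: λ_s = 360° × (335 − 80)/365.25 = 251.335°.
sin δ = sin 23.44° × sin 251.335° = -0.37687, so δ = -22.140°.
cos H₀ = −tan(+51.6°) tan(-22.140°) = 0.5133, H₀ = 1.0317 rad.
Bracket: H₀ sin φ sin δ + cos φ cos δ sin H₀ = 1.0317×0.78369×-0.37687 + 0.62115×0.92627×0.85819 = -0.304712 + 0.493762 = 0.189050.
Q̄ = (S₀/π) × [bracket] = (1361/π) × 0.189050 = 81.900 W/m².
Ratio Q̄_A / Q̄_B = 284.05 / 81.900 = 3.468.

Q̄_A / Q̄_B ≈ 3.47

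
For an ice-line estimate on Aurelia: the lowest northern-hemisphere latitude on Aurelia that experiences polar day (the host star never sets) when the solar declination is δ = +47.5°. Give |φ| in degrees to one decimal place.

Polar day requires cos H₀ = −tan φ tan δ ≤ −1, i.e. tan φ tan δ ≥ 1.
The boundary is |tan φ| · |tan δ| = 1, so |φ| = 90° − |δ| = 90° − 47.5° = 42.5° in the northern hemisphere.

|φ| = 42.5°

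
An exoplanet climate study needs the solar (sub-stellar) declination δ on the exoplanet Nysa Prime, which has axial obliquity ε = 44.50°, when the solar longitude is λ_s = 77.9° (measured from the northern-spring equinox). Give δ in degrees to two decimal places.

δ = +43.26°

sin δ = sin ε · sin λ_s = sin 44.50° × sin 77.9° = 0.685337.
δ = arcsin(0.685337) = +43.26°.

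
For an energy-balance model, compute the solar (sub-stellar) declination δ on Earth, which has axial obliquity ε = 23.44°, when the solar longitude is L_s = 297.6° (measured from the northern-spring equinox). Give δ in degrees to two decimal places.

sin δ = sin ε · sin L_s = sin 23.44° × sin 297.6° = -0.352522.
δ = arcsin(-0.352522) = -20.64°.

δ = -20.64°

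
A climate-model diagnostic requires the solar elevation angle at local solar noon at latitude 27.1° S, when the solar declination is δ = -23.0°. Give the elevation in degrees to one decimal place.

85.9°

At local noon the hour angle is zero, so the zenith angle equals |ϕ − δ| = |-27.1° − (-23.000°)| = 4.100°.
Elevation = 90° − 4.100° = 85.9°.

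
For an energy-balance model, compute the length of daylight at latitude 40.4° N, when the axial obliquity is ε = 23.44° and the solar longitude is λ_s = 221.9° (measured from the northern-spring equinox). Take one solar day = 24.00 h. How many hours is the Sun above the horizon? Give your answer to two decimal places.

Solar declination: sin δ = sin ε · sin λ_s = sin 23.44° × sin 221.9° = -0.26566, so δ = -15.406°.
cos H₀ = −tan φ · tan δ = −tan(+40.4°) × tan(-15.406°) = 0.2345, so H₀ = 1.3341 rad = 76.44°.
Daylight = 2H₀/(2π) × 24.00 h = (1.3341/π) × 24.00 = 10.19 h.

10.19 h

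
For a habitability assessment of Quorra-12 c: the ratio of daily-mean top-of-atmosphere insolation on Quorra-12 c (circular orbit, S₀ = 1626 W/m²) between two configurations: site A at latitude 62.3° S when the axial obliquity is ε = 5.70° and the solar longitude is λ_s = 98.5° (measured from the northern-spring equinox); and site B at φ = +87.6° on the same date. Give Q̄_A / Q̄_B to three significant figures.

— Configuration A (φ=-62.3°):
Solar declination: sin δ = sin ε · sin λ_s = sin 5.70° × sin 98.5° = 0.09823, so δ = +5.637°.
cos H₀ = −tan(-62.3°) tan(+5.637°) = 0.1880, H₀ = 1.3817 rad.
Bracket: H₀ sin φ sin δ + cos φ cos δ sin H₀ = 1.3817×-0.88539×0.09823 + 0.46484×0.99516×0.98217 = -0.120169 + 0.454342 = 0.334173.
Q̄ = (S₀/π) × [bracket] = (1626/π) × 0.334173 = 172.96 W/m².
— Configuration B (φ=+87.6°):
cos H₀ = −tan(+87.6°) tan(+5.637°) = -2.3551 ≤ −1 ⇒ polar day, H₀ = π.
Bracket: H₀ sin φ sin δ + cos φ cos δ sin H₀ = 3.1416×0.99912×0.09823 + 0.04188×0.99516×0.00000 = 0.308328 + 0.000000 = 0.308328.
Q̄ = (S₀/π) × [bracket] = (1626/π) × 0.308328 = 159.58 W/m².
Ratio Q̄_A / Q̄_B = 172.96 / 159.58 = 1.084.

Q̄_A / Q̄_B ≈ 1.08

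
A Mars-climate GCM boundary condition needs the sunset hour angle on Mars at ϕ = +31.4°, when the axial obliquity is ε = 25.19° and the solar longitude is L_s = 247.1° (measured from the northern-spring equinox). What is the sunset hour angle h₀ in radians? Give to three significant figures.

Solar declination: sin δ = sin ε · sin L_s = sin 25.19° × sin 247.1° = -0.39208, so δ = -23.084°.
cos h₀ = −tan ϕ · tan δ = −tan(+31.4°) × tan(-23.084°) = 0.2602, so h₀ = 1.3076 rad = 74.92°.

h₀ = 1.31 rad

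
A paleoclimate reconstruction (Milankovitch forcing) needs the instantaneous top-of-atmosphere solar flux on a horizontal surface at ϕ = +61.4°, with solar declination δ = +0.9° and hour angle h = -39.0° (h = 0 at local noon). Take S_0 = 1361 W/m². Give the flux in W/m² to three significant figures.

525 W/m²

cos θ_z = sin ϕ sin δ + cos ϕ cos δ cos h = 0.013791 + 0.371968 = 0.385759.
Flux = S_0 · cos θ_z = 1361 × 0.385759 = 525.0 W/m².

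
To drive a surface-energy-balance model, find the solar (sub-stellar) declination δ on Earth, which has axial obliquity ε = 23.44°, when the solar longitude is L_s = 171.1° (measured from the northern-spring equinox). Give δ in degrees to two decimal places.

sin δ = sin ε · sin L_s = sin 23.44° × sin 171.1° = 0.061542.
δ = arcsin(0.061542) = +3.53°.

δ = +3.53°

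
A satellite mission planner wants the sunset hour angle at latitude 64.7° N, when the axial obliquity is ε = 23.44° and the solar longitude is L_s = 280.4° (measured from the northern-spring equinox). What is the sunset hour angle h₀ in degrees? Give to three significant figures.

h₀ = 25.9°

Solar declination: sin δ = sin ε · sin L_s = sin 23.44° × sin 280.4° = -0.39125, so δ = -23.033°.
cos h₀ = −tan ϕ · tan δ = −tan(+64.7°) × tan(-23.033°) = 0.8994, so h₀ = 0.4524 rad = 25.92°.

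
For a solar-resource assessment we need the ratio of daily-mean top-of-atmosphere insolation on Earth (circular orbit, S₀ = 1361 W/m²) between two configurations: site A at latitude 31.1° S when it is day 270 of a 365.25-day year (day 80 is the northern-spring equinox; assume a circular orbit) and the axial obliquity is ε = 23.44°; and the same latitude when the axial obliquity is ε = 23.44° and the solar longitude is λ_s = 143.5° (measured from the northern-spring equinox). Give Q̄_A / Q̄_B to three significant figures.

Q̄_A / Q̄_B ≈ 1.38

— Configuration A (φ=-31.1°):
Solar longitude: λ_s = 360° × (270 − 80)/365.25 = 187.269°.
sin δ = sin 23.44° × sin 187.269° = -0.05033, so δ = -2.885°.
cos H₀ = −tan(-31.1°) tan(-2.885°) = -0.0304, H₀ = 1.6012 rad.
Bracket: H₀ sin φ sin δ + cos φ cos δ sin H₀ = 1.6012×-0.51653×-0.05033 + 0.85627×0.99873×0.99954 = 0.041626 + 0.854789 = 0.896415.
Q̄ = (S₀/π) × [bracket] = (1361/π) × 0.896415 = 388.34 W/m².
— Configuration B (φ=-31.1°):
Solar declination: sin δ = sin ε · sin λ_s = sin 23.44° × sin 143.5° = 0.23661, so δ = +13.687°.
cos H₀ = −tan(-31.1°) tan(+13.687°) = 0.1469, H₀ = 1.4234 rad.
Bracket: H₀ sin φ sin δ + cos φ cos δ sin H₀ = 1.4234×-0.51653×0.23661 + 0.85627×0.97160×0.98915 = -0.173962 + 0.822925 = 0.648963.
Q̄ = (S₀/π) × [bracket] = (1361/π) × 0.648963 = 281.14 W/m².
Ratio Q̄_A / Q̄_B = 388.34 / 281.14 = 1.381.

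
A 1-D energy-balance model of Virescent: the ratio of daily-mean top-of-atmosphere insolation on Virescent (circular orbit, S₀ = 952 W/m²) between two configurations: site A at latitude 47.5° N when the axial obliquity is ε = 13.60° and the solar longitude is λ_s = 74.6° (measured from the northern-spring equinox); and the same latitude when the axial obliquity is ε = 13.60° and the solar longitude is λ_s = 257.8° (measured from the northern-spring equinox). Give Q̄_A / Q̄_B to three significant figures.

— Configuration A (φ=+47.5°):
Solar declination: sin δ = sin ε · sin λ_s = sin 13.60° × sin 74.6° = 0.22670, so δ = +13.103°.
cos H₀ = −tan(+47.5°) tan(+13.103°) = -0.2540, H₀ = 1.8276 rad.
Bracket: H₀ sin φ sin δ + cos φ cos δ sin H₀ = 1.8276×0.73728×0.22670 + 0.67559×0.97396×0.96720 = 0.305468 + 0.636415 = 0.941883.
Q̄ = (S₀/π) × [bracket] = (952/π) × 0.941883 = 285.42 W/m².
— Configuration B (φ=+47.5°):
Solar declination: sin δ = sin ε · sin λ_s = sin 13.60° × sin 257.8° = -0.22983, so δ = -13.287°.
cos H₀ = −tan(+47.5°) tan(-13.287°) = 0.2577, H₀ = 1.3101 rad.
Bracket: H₀ sin φ sin δ + cos φ cos δ sin H₀ = 1.3101×0.73728×-0.22983 + 0.67559×0.97323×0.96622 = -0.221995 + 0.635294 = 0.413299.
Q̄ = (S₀/π) × [bracket] = (952/π) × 0.413299 = 125.24 W/m².
Ratio Q̄_A / Q̄_B = 285.42 / 125.24 = 2.279.

Q̄_A / Q̄_B ≈ 2.28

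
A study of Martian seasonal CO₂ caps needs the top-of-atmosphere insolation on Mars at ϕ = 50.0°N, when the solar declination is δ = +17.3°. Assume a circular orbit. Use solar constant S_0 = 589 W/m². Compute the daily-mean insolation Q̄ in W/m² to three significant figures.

Q̄ ≈ 190 W/m²

cos h₀ = −tan(+50.0°) tan(+17.300°) = -0.3712, h₀ = 1.9511 rad.
Bracket: h₀ sin ϕ sin δ + cos ϕ cos δ sin h₀ = 1.9511×0.76604×0.29737 + 0.64279×0.95476×0.92856 = 0.444455 + 0.569867 = 1.014322.
Q̄ = (S_0/π) × [bracket] = (589/π) × 1.014322 = 190.2 W/m².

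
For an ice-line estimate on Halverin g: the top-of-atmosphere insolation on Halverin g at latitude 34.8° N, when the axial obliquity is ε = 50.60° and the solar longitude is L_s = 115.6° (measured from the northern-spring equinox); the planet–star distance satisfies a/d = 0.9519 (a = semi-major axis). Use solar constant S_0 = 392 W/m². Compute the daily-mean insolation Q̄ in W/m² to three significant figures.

Solar declination: sin δ = sin ε · sin L_s = sin 50.60° × sin 115.6° = 0.69688, so δ = +44.177°.
cos h₀ = −tan(+34.8°) tan(+44.177°) = -0.6753, h₀ = 2.3122 rad.
Bracket: h₀ sin ϕ sin δ + cos ϕ cos δ sin h₀ = 2.3122×0.57071×0.69688 + 0.82115×0.71719×0.73751 = 0.919600 + 0.434335 = 1.353935.
Inverse-square distance factor (a/d)² = 0.9519² = 0.906114.
Q̄ = (S_0/π) × 0.906114 × [bracket] = (392/π) × 0.906114 × 1.353935 = 153.1 W/m².

Q̄ ≈ 153 W/m²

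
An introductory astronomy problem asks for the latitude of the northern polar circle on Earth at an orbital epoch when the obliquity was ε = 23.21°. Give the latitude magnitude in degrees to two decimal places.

66.79°

The polar circle is the lowest latitude that experiences at least one full rotation of continuous daylight at the northern-summer solstice; it lies at |ϕ| = 90° − ε = 90° − 23.21° = 66.79°.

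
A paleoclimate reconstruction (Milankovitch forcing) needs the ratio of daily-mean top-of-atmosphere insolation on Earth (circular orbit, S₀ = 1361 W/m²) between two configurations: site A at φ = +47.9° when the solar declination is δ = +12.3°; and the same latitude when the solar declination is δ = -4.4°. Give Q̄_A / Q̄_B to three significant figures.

— Configuration A (φ=+47.9°):
cos H₀ = −tan(+47.9°) tan(+12.300°) = -0.2413, H₀ = 1.8145 rad.
Bracket: H₀ sin φ sin δ + cos φ cos δ sin H₀ = 1.8145×0.74198×0.21303 + 0.67043×0.97705×0.97045 = 0.286807 + 0.635687 = 0.922494.
Q̄ = (S₀/π) × [bracket] = (1361/π) × 0.922494 = 399.64 W/m².
— Configuration B (φ=+47.9°):
cos H₀ = −tan(+47.9°) tan(-4.400°) = 0.0852, H₀ = 1.4855 rad.
Bracket: H₀ sin φ sin δ + cos φ cos δ sin H₀ = 1.4855×0.74198×-0.07672 + 0.67043×0.99705×0.99637 = -0.084562 + 0.666026 = 0.581464.
Q̄ = (S₀/π) × [bracket] = (1361/π) × 0.581464 = 251.90 W/m².
Ratio Q̄_A / Q̄_B = 399.64 / 251.90 = 1.587.

Q̄_A / Q̄_B ≈ 1.59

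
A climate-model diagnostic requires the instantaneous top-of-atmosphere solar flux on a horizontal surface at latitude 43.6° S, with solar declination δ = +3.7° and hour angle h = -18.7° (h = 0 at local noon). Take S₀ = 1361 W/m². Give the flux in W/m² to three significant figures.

871 W/m²

cos θ_z = sin φ sin δ + cos φ cos δ cos h = -0.044503 + 0.684513 = 0.640010.
Flux = S₀ · cos θ_z = 1361 × 0.640010 = 871.1 W/m².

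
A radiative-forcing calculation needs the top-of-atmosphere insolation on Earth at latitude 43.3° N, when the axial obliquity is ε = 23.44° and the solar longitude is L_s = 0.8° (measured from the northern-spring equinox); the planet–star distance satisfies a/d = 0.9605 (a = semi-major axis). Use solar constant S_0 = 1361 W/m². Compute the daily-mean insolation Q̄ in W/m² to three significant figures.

Q̄ ≈ 293 W/m²

Solar declination: sin δ = sin ε · sin L_s = sin 23.44° × sin 0.8° = 0.00555, so δ = +0.318°.
cos h₀ = −tan(+43.3°) tan(+0.318°) = -0.0052, h₀ = 1.5760 rad.
Bracket: h₀ sin ϕ sin δ + cos ϕ cos δ sin h₀ = 1.5760×0.68582×0.00555 + 0.72777×0.99998×0.99999 = 0.005999 + 0.727748 = 0.733747.
Inverse-square distance factor (a/d)² = 0.9605² = 0.922560.
Q̄ = (S_0/π) × 0.922560 × [bracket] = (1361/π) × 0.922560 × 0.733747 = 293.3 W/m².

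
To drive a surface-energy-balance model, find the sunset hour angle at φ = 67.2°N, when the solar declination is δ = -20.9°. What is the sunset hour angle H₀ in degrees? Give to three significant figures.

H₀ = 24.7°

cos H₀ = −tan φ · tan δ = −tan(+67.2°) × tan(-20.900°) = 0.9084, so H₀ = 0.4313 rad = 24.71°.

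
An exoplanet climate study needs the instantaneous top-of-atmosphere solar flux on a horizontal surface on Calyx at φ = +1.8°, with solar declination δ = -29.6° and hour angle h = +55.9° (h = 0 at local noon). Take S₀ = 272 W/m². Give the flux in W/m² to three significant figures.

128 W/m²

cos θ_z = sin φ sin δ + cos φ cos δ cos h = -0.015515 + 0.487232 = 0.471717.
Flux = S₀ · cos θ_z = 272 × 0.471717 = 128.3 W/m².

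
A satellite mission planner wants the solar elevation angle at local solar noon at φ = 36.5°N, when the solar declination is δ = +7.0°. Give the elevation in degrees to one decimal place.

60.5°

At local noon the hour angle is zero, so the zenith angle equals |φ − δ| = |+36.5° − (+7.000°)| = 29.500°.
Elevation = 90° − 29.500° = 60.5°.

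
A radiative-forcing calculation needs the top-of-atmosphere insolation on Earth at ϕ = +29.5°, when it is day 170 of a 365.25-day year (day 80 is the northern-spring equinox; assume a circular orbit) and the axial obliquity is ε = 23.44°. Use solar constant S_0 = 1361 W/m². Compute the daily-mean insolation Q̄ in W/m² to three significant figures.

Q̄ ≈ 490 W/m²

Solar longitude: L_s = 360° × (170 − 80)/365.25 = 88.706°.
sin δ = sin 23.44° × sin 88.706° = 0.39769, so δ = +23.434°.
cos h₀ = −tan(+29.5°) tan(+23.434°) = -0.2452, h₀ = 1.8185 rad.
Bracket: h₀ sin ϕ sin δ + cos ϕ cos δ sin h₀ = 1.8185×0.49242×0.39769 + 0.87036×0.91752×0.96947 = 0.356118 + 0.774192 = 1.130310.
Q̄ = (S_0/π) × [bracket] = (1361/π) × 1.130310 = 489.7 W/m².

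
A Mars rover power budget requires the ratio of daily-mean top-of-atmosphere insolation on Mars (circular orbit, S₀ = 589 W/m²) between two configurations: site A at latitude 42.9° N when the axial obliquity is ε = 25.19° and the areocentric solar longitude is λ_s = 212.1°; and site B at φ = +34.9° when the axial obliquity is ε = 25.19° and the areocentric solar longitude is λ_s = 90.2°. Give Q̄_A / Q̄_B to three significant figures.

Q̄_A / Q̄_B ≈ 0.419

— Configuration A (φ=+42.9°):
sin δ = sin 25.19° × sin 212.1° = -0.22617, so δ = -13.072°.
cos H₀ = −tan(+42.9°) tan(-13.072°) = 0.2158, H₀ = 1.3533 rad.
Bracket: H₀ sin φ sin δ + cos φ cos δ sin H₀ = 1.3533×0.68072×-0.22617 + 0.73254×0.97409×0.97645 = -0.208352 + 0.696756 = 0.488404.
Q̄ = (S₀/π) × [bracket] = (589/π) × 0.488404 = 91.568 W/m².
— Configuration B (φ=+34.9°):
sin δ = sin 25.19° × sin 90.2° = 0.42562, so δ = +25.190°.
cos H₀ = −tan(+34.9°) tan(+25.190°) = -0.3281, H₀ = 1.9051 rad.
Bracket: H₀ sin φ sin δ + cos φ cos δ sin H₀ = 1.9051×0.57215×0.42562 + 0.82015×0.90490×0.94464 = 0.463927 + 0.701068 = 1.164995.
Q̄ = (S₀/π) × [bracket] = (589/π) × 1.164995 = 218.42 W/m².
Ratio Q̄_A / Q̄_B = 91.568 / 218.42 = 0.4192.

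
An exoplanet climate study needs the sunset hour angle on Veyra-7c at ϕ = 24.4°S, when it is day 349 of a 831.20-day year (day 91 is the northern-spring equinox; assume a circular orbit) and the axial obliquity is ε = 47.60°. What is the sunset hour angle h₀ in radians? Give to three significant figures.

Solar longitude: L_s = 360° × (349 − 91)/831.20 = 111.742°.
sin δ = sin 47.60° × sin 111.742° = 0.68592, so δ = +43.308°.
cos h₀ = −tan ϕ · tan δ = −tan(-24.4°) × tan(+43.308°) = 0.4276, so h₀ = 1.1290 rad = 64.69°.

h₀ = 1.13 rad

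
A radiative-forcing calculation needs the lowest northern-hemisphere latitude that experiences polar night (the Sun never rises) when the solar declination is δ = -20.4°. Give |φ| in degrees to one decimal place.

|φ| = 69.6°

Polar night requires cos H₀ = −tan φ tan δ ≥ 1, i.e. tan φ tan δ ≤ −1.
The boundary is |tan φ| · |tan δ| = 1, so |φ| = 90° − |δ| = 90° − 20.4° = 69.6° in the northern hemisphere.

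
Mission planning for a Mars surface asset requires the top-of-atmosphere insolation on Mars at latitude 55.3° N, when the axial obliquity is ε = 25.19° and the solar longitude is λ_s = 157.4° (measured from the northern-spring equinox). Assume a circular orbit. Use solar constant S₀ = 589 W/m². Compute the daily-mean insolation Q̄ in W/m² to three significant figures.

Solar declination: sin δ = sin ε · sin λ_s = sin 25.19° × sin 157.4° = 0.16356, so δ = +9.414°.
cos H₀ = −tan(+55.3°) tan(+9.414°) = -0.2394, H₀ = 1.8126 rad.
Bracket: H₀ sin φ sin δ + cos φ cos δ sin H₀ = 1.8126×0.82214×0.16356 + 0.56928×0.98653×0.97091 = 0.243739 + 0.545275 = 0.789014.
Q̄ = (S₀/π) × [bracket] = (589/π) × 0.789014 = 147.9 W/m².

Q̄ ≈ 148 W/m²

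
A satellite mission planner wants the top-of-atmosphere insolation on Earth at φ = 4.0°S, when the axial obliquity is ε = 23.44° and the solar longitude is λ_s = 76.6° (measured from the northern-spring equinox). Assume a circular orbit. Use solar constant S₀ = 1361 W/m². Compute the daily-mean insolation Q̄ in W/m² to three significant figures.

Q̄ ≈ 380 W/m²

Solar declination: sin δ = sin ε · sin λ_s = sin 23.44° × sin 76.6° = 0.38696, so δ = +22.765°.
cos H₀ = −tan(-4.0°) tan(+22.765°) = 0.0293, H₀ = 1.5414 rad.
Bracket: H₀ sin φ sin δ + cos φ cos δ sin H₀ = 1.5414×-0.06976×0.38696 + 0.99756×0.92210×0.99957 = -0.041609 + 0.919455 = 0.877846.
Q̄ = (S₀/π) × [bracket] = (1361/π) × 0.877846 = 380.3 W/m².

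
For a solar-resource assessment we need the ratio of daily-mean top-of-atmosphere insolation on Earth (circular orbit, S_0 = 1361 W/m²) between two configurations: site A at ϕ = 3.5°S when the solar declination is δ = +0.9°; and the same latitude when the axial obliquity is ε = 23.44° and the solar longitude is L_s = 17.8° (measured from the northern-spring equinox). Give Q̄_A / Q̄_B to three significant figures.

— Configuration A (ϕ=-3.5°):
cos h₀ = −tan(-3.5°) tan(+0.900°) = 0.0010, h₀ = 1.5698 rad.
Bracket: h₀ sin ϕ sin δ + cos ϕ cos δ sin h₀ = 1.5698×-0.06105×0.01571 + 0.99813×0.99988×1.00000 = -0.001506 + 0.998010 = 0.996504.
Q̄ = (S_0/π) × [bracket] = (1361/π) × 0.996504 = 431.71 W/m².
— Configuration B (ϕ=-3.5°):
Solar declination: sin δ = sin ε · sin L_s = sin 23.44° × sin 17.8° = 0.12160, so δ = +6.985°.
cos h₀ = −tan(-3.5°) tan(+6.985°) = 0.0075, h₀ = 1.5633 rad.
Bracket: h₀ sin ϕ sin δ + cos ϕ cos δ sin h₀ = 1.5633×-0.06105×0.12160 + 0.99813×0.99258×0.99997 = -0.011605 + 0.990694 = 0.979089.
Q̄ = (S_0/π) × [bracket] = (1361/π) × 0.979089 = 424.16 W/m².
Ratio Q̄_A / Q̄_B = 431.71 / 424.16 = 1.018.

Q̄_A / Q̄_B ≈ 1.02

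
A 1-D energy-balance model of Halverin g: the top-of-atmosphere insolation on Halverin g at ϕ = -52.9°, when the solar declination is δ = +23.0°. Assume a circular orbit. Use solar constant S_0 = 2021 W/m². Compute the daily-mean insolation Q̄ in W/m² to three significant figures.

Q̄ ≈ 100 W/m²

cos h₀ = −tan(-52.9°) tan(+23.000°) = 0.5613, h₀ = 0.9749 rad.
Bracket: h₀ sin ϕ sin δ + cos ϕ cos δ sin h₀ = 0.9749×-0.79758×0.39073 + 0.60321×0.92050×0.82764 = -0.303816 + 0.459551 = 0.155735.
Q̄ = (S_0/π) × [bracket] = (2021/π) × 0.155735 = 100.2 W/m².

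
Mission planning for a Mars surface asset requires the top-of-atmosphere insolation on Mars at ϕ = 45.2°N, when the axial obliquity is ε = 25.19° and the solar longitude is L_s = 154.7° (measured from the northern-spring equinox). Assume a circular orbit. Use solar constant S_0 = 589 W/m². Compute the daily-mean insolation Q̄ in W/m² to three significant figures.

Q̄ ≈ 170 W/m²

Solar declination: sin δ = sin ε · sin L_s = sin 25.19° × sin 154.7° = 0.18189, so δ = +10.480°.
cos h₀ = −tan(+45.2°) tan(+10.480°) = -0.1863, h₀ = 1.7582 rad.
Bracket: h₀ sin ϕ sin δ + cos ϕ cos δ sin h₀ = 1.7582×0.70957×0.18189 + 0.70463×0.98332×0.98250 = 0.226920 + 0.680751 = 0.907671.
Q̄ = (S_0/π) × [bracket] = (589/π) × 0.907671 = 170.2 W/m².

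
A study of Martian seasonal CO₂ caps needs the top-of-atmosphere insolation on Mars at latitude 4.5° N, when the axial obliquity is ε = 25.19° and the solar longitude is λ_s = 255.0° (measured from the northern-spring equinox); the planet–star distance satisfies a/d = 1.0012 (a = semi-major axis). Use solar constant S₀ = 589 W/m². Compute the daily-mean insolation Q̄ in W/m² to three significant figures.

Q̄ ≈ 161 W/m²

Solar declination: sin δ = sin ε · sin λ_s = sin 25.19° × sin 255.0° = -0.41112, so δ = -24.275°.
cos H₀ = −tan(+4.5°) tan(-24.275°) = 0.0355, H₀ = 1.5353 rad.
Bracket: H₀ sin φ sin δ + cos φ cos δ sin H₀ = 1.5353×0.07846×-0.41112 + 0.99692×0.91158×0.99937 = -0.049523 + 0.908200 = 0.858677.
Inverse-square distance factor (a/d)² = 1.0012² = 1.002401.
Q̄ = (S₀/π) × 1.002401 × [bracket] = (589/π) × 1.002401 × 0.858677 = 161.4 W/m².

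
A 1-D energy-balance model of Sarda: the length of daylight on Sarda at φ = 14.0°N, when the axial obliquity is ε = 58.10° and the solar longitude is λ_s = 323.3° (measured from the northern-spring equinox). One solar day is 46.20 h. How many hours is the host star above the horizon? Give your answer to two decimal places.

20.93 h

Solar declination: sin δ = sin ε · sin λ_s = sin 58.10° × sin 323.3° = -0.50737, so δ = -30.489°.
cos H₀ = −tan φ · tan δ = −tan(+14.0°) × tan(-30.489°) = 0.1468, so H₀ = 1.4235 rad = 81.56°.
Daylight = 2H₀/(2π) × 46.20 h = (1.4235/π) × 46.20 = 20.93 h.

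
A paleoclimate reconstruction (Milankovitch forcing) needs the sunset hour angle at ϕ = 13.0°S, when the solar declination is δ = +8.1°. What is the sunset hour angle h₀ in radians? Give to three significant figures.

h₀ = 1.54 rad

cos h₀ = −tan ϕ · tan δ = −tan(-13.0°) × tan(+8.100°) = 0.0329, so h₀ = 1.5379 rad = 88.12°.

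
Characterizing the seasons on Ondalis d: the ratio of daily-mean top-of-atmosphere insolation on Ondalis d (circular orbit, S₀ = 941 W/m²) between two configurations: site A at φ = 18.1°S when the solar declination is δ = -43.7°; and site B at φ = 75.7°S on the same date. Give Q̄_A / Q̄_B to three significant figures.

— Configuration A (φ=-18.1°):
cos H₀ = −tan(-18.1°) tan(-43.700°) = -0.3123, H₀ = 1.8885 rad.
Bracket: H₀ sin φ sin δ + cos φ cos δ sin H₀ = 1.8885×-0.31068×-0.69088 + 0.95052×0.72297×0.94997 = 0.405353 + 0.652817 = 1.058170.
Q̄ = (S₀/π) × [bracket] = (941/π) × 1.058170 = 316.95 W/m².
— Configuration B (φ=-75.7°):
cos H₀ = −tan(-75.7°) tan(-43.700°) = -3.7490 ≤ −1 ⇒ polar day, H₀ = π.
Bracket: H₀ sin φ sin δ + cos φ cos δ sin H₀ = 3.1416×-0.96902×-0.69088 + 0.24700×0.72297×0.00000 = 2.103227 + 0.000000 = 2.103227.
Q̄ = (S₀/π) × [bracket] = (941/π) × 2.103227 = 629.98 W/m².
Ratio Q̄_A / Q̄_B = 316.95 / 629.98 = 0.5031.

Q̄_A / Q̄_B ≈ 0.503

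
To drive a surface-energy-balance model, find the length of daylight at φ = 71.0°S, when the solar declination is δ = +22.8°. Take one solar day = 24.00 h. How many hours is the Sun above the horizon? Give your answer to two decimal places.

cos H₀ = −tan φ · tan δ = 1.2208 ≥ 1, so the Sun never rises (polar night) and H₀ = 0.
Daylight = 2H₀/(2π) × 24.00 h = (0.0000/π) × 24.00 = 0.00 h.

0.00 h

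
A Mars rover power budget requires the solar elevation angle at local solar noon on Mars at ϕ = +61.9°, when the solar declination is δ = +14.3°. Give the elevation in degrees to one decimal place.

42.4°

At local noon the hour angle is zero, so the zenith angle equals |ϕ − δ| = |+61.9° − (+14.300°)| = 47.600°.
Elevation = 90° − 47.600° = 42.4°.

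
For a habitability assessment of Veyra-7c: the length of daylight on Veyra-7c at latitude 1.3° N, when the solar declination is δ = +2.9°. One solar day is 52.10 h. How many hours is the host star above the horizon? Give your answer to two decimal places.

cos h₀ = −tan ϕ · tan δ = −tan(+1.3°) × tan(+2.900°) = -0.0011, so h₀ = 1.5719 rad = 90.07°.
Daylight = 2h₀/(2π) × 52.10 h = (1.5719/π) × 52.10 = 26.07 h.

26.07 h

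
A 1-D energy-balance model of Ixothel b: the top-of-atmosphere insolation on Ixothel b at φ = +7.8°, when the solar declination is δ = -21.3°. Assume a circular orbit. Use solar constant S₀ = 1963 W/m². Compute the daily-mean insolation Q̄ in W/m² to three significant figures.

Q̄ ≈ 529 W/m²

cos H₀ = −tan(+7.8°) tan(-21.300°) = 0.0534, H₀ = 1.5174 rad.
Bracket: H₀ sin φ sin δ + cos φ cos δ sin H₀ = 1.5174×0.13572×-0.36325 + 0.99075×0.93169×0.99857 = -0.074808 + 0.921752 = 0.846944.
Q̄ = (S₀/π) × [bracket] = (1963/π) × 0.846944 = 529.2 W/m².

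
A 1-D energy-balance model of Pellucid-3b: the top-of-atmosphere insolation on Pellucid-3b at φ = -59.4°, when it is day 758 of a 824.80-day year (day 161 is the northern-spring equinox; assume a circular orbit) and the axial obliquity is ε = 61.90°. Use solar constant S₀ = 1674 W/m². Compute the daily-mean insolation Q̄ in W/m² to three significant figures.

Solar longitude: λ_s = 360° × (758 − 161)/824.80 = 260.572°.
sin δ = sin 61.90° × sin 260.572° = -0.87021, so δ = -60.483°.
cos H₀ = −tan(-59.4°) tan(-60.483°) = -2.9866 ≤ −1 ⇒ polar day, H₀ = π.
Bracket: H₀ sin φ sin δ + cos φ cos δ sin H₀ = 3.1416×-0.86074×-0.87021 + 0.50904×0.49268×0.00000 = 2.353136 + 0.000000 = 2.353136.
Q̄ = (S₀/π) × [bracket] = (1674/π) × 2.353136 = 1254 W/m².

Q̄ ≈ 1.25e+03 W/m²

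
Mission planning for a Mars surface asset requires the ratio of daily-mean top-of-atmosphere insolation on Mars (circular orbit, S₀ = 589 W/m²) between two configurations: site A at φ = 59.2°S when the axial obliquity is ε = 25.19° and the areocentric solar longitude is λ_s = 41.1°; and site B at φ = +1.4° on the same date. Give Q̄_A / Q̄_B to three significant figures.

— Configuration A (φ=-59.2°):
sin δ = sin 25.19° × sin 41.1° = 0.27979, so δ = +16.248°.
cos H₀ = −tan(-59.2°) tan(+16.248°) = 0.4889, H₀ = 1.0600 rad.
Bracket: H₀ sin φ sin δ + cos φ cos δ sin H₀ = 1.0600×-0.85896×0.27979 + 0.51204×0.96006×0.87235 = -0.254748 + 0.428838 = 0.174090.
Q̄ = (S₀/π) × [bracket] = (589/π) × 0.174090 = 32.639 W/m².
— Configuration B (φ=+1.4°):
cos H₀ = −tan(+1.4°) tan(+16.248°) = -0.0071, H₀ = 1.5779 rad.
Bracket: H₀ sin φ sin δ + cos φ cos δ sin H₀ = 1.5779×0.02443×0.27979 + 0.99970×0.96006×0.99997 = 0.010785 + 0.959743 = 0.970528.
Q̄ = (S₀/π) × [bracket] = (589/π) × 0.970528 = 181.96 W/m².
Ratio Q̄_A / Q̄_B = 32.639 / 181.96 = 0.1794.

Q̄_A / Q̄_B ≈ 0.179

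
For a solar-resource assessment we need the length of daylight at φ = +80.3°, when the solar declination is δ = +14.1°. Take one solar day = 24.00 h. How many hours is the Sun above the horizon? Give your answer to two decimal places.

Sunrise equation: cos H₀ = −tan φ · tan δ = -1.4695 ≤ −1, so the Sun never sets (polar day) and H₀ = π.
Daylight = 2H₀/(2π) × 24.00 h = (3.1416/π) × 24.00 = 24.00 h.

24.00 h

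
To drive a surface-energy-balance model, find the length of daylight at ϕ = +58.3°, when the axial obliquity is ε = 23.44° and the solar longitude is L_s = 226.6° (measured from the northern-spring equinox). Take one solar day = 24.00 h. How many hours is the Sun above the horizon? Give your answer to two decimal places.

8.10 h

Solar declination: sin δ = sin ε · sin L_s = sin 23.44° × sin 226.6° = -0.28902, so δ = -16.799°.
cos h₀ = −tan ϕ · tan δ = −tan(+58.3°) × tan(-16.799°) = 0.4888, so h₀ = 1.0600 rad = 60.74°.
Daylight = 2h₀/(2π) × 24.00 h = (1.0600/π) × 24.00 = 8.10 h.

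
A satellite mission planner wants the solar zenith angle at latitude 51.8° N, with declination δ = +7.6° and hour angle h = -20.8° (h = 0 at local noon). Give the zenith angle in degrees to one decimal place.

cos θ_z = sin ϕ sin δ + cos ϕ cos δ cos h = 0.103935 + 0.573026 = 0.676961.
θ_z = arccos(0.676961) = 47.4°.

θ_z = 47.4°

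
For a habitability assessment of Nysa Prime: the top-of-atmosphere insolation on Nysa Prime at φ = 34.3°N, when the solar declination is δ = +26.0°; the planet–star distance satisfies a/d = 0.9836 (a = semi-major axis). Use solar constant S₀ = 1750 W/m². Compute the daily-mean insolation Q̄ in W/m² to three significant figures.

Q̄ ≈ 632 W/m²

cos H₀ = −tan(+34.3°) tan(+26.000°) = -0.3327, H₀ = 1.9100 rad.
Bracket: H₀ sin φ sin δ + cos φ cos δ sin H₀ = 1.9100×0.56353×0.43837 + 0.82610×0.89879×0.94303 = 0.471836 + 0.700191 = 1.172027.
Inverse-square distance factor (a/d)² = 0.9836² = 0.967469.
Q̄ = (S₀/π) × 0.967469 × [bracket] = (1750/π) × 0.967469 × 1.172027 = 631.6 W/m².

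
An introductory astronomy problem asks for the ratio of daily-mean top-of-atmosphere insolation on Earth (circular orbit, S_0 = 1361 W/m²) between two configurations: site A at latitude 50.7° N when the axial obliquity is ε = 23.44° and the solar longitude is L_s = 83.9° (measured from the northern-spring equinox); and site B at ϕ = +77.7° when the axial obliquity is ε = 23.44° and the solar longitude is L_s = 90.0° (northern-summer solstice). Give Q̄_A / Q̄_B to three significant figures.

Q̄_A / Q̄_B ≈ 0.938

— Configuration A (ϕ=+50.7°):
Solar declination: sin δ = sin ε · sin L_s = sin 23.44° × sin 83.9° = 0.39554, so δ = +23.299°.
cos h₀ = −tan(+50.7°) tan(+23.299°) = -0.5262, h₀ = 2.1249 rad.
Bracket: h₀ sin ϕ sin δ + cos ϕ cos δ sin h₀ = 2.1249×0.77384×0.39554 + 0.63338×0.91845×0.85039 = 0.650399 + 0.494696 = 1.145095.
Q̄ = (S_0/π) × [bracket] = (1361/π) × 1.145095 = 496.08 W/m².
— Configuration B (ϕ=+77.7°):
Solar declination: sin δ = sin ε · sin L_s = sin 23.44° × sin 90.0° = 0.39779, so δ = +23.440°.
cos h₀ = −tan(+77.7°) tan(+23.440°) = -1.9885 ≤ −1 ⇒ polar day, h₀ = π.
Bracket: h₀ sin ϕ sin δ + cos ϕ cos δ sin h₀ = 3.1416×0.97705×0.39779 + 0.21303×0.91748×0.00000 = 1.221017 + 0.000000 = 1.221017.
Q̄ = (S_0/π) × [bracket] = (1361/π) × 1.221017 = 528.97 W/m².
Ratio Q̄_A / Q̄_B = 496.08 / 528.97 = 0.9378.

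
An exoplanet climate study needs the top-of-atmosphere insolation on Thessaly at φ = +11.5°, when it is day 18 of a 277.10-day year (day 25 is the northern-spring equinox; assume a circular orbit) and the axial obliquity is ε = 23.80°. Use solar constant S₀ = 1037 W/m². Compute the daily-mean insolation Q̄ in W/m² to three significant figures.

Solar longitude: λ_s = 360° × (18 − 25)/277.10 = -9.094°, i.e. -9.094° + 360° = 350.906°.
sin δ = sin 23.80° × sin 350.906° = -0.06378, so δ = -3.657°.
cos H₀ = −tan(+11.5°) tan(-3.657°) = 0.0130, H₀ = 1.5578 rad.
Bracket: H₀ sin φ sin δ + cos φ cos δ sin H₀ = 1.5578×0.19937×-0.06378 + 0.97992×0.99796×0.99992 = -0.019809 + 0.977843 = 0.958034.
Q̄ = (S₀/π) × [bracket] = (1037/π) × 0.958034 = 316.2 W/m².

Q̄ ≈ 316 W/m²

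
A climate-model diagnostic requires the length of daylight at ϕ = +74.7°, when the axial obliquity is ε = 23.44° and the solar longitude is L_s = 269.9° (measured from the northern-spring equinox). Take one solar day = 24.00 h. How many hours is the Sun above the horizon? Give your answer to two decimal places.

Solar declination: sin δ = sin ε · sin L_s = sin 23.44° × sin 269.9° = -0.39779, so δ = -23.440°.
cos h₀ = −tan ϕ · tan δ = 1.5849 ≥ 1, so the Sun never rises (polar night) and h₀ = 0.
Daylight = 2h₀/(2π) × 24.00 h = (0.0000/π) × 24.00 = 0.00 h.

0.00 h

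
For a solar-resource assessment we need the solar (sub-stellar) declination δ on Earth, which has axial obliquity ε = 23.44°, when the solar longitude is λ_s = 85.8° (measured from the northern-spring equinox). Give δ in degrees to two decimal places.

δ = +23.37°

sin δ = sin ε · sin λ_s = sin 23.44° × sin 85.8° = 0.396720.
δ = arcsin(0.396720) = +23.37°.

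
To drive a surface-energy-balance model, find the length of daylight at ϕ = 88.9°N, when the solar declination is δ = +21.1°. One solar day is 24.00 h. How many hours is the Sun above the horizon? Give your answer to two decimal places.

24.00 h

Sunrise equation: cos h₀ = −tan ϕ · tan δ = -20.0963 ≤ −1, so the Sun never sets (polar day) and h₀ = π.
Daylight = 2h₀/(2π) × 24.00 h = (3.1416/π) × 24.00 = 24.00 h.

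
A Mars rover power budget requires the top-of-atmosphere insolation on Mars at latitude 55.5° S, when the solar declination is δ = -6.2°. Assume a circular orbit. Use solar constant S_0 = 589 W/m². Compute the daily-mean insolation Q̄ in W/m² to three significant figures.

cos h₀ = −tan(-55.5°) tan(-6.200°) = -0.1581, h₀ = 1.7295 rad.
Bracket: h₀ sin ϕ sin δ + cos ϕ cos δ sin h₀ = 1.7295×-0.82413×-0.10800 + 0.56641×0.99415×0.98743 = 0.153936 + 0.556018 = 0.709954.
Q̄ = (S_0/π) × [bracket] = (589/π) × 0.709954 = 133.1 W/m².

Q̄ ≈ 133 W/m²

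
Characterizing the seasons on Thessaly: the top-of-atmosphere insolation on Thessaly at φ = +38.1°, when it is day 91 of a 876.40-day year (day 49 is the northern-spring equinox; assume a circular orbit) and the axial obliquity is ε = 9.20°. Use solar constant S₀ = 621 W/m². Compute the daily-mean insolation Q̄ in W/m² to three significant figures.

Solar longitude: λ_s = 360° × (91 − 49)/876.40 = 17.252°.
sin δ = sin 9.20° × sin 17.252° = 0.04742, so δ = +2.718°.
cos H₀ = −tan(+38.1°) tan(+2.718°) = -0.0372, H₀ = 1.6080 rad.
Bracket: H₀ sin φ sin δ + cos φ cos δ sin H₀ = 1.6080×0.61704×0.04742 + 0.78694×0.99888×0.99931 = 0.047050 + 0.785516 = 0.832566.
Q̄ = (S₀/π) × [bracket] = (621/π) × 0.832566 = 164.6 W/m².

Q̄ ≈ 165 W/m²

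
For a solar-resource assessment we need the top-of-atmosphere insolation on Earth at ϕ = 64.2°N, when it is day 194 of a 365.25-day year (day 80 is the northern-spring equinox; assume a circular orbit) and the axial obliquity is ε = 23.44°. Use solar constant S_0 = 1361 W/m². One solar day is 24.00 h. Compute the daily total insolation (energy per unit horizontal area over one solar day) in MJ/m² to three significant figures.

40.1 MJ/m²

Solar longitude: L_s = 360° × (194 − 80)/365.25 = 112.361°.
sin δ = sin 23.44° × sin 112.361° = 0.36788, so δ = +21.585°.
cos h₀ = −tan(+64.2°) tan(+21.585°) = -0.8184, h₀ = 2.5294 rad.
Bracket: h₀ sin ϕ sin δ + cos ϕ cos δ sin h₀ = 2.5294×0.90032×0.36788 + 0.43523×0.92987×0.57468 = 0.837762 + 0.232577 = 1.070339.
Q̄ = (S_0/π) × [bracket] = (1361/π) × 1.070339 = 463.69 W/m².
Daily total = Q̄ × 24.00 h × 3600 s/h = 463.69 × 24.00 × 3600 / 10⁶ = 40.06 MJ/m².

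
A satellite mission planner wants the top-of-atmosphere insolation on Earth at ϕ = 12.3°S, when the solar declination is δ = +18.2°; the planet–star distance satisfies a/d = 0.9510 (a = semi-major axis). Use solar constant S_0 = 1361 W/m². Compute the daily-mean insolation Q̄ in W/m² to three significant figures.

cos h₀ = −tan(-12.3°) tan(+18.200°) = 0.0717, h₀ = 1.4990 rad.
Bracket: h₀ sin ϕ sin δ + cos ϕ cos δ sin h₀ = 1.4990×-0.21303×0.31233 + 0.97705×0.94997×0.99743 = -0.099737 + 0.925783 = 0.826046.
Inverse-square distance factor (a/d)² = 0.9510² = 0.904401.
Q̄ = (S_0/π) × 0.904401 × [bracket] = (1361/π) × 0.904401 × 0.826046 = 323.6 W/m².

Q̄ ≈ 324 W/m²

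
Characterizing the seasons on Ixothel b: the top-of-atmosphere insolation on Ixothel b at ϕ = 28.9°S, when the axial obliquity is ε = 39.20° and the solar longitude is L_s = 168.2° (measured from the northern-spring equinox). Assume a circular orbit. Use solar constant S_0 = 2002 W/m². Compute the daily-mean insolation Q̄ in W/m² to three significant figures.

Solar declination: sin δ = sin ε · sin L_s = sin 39.20° × sin 168.2° = 0.12925, so δ = +7.426°.
cos h₀ = −tan(-28.9°) tan(+7.426°) = 0.0720, h₀ = 1.4988 rad.
Bracket: h₀ sin ϕ sin δ + cos ϕ cos δ sin h₀ = 1.4988×-0.48328×0.12925 + 0.87546×0.99161×0.99741 = -0.093621 + 0.865866 = 0.772245.
Q̄ = (S_0/π) × [bracket] = (2002/π) × 0.772245 = 492.1 W/m².

Q̄ ≈ 492 W/m²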